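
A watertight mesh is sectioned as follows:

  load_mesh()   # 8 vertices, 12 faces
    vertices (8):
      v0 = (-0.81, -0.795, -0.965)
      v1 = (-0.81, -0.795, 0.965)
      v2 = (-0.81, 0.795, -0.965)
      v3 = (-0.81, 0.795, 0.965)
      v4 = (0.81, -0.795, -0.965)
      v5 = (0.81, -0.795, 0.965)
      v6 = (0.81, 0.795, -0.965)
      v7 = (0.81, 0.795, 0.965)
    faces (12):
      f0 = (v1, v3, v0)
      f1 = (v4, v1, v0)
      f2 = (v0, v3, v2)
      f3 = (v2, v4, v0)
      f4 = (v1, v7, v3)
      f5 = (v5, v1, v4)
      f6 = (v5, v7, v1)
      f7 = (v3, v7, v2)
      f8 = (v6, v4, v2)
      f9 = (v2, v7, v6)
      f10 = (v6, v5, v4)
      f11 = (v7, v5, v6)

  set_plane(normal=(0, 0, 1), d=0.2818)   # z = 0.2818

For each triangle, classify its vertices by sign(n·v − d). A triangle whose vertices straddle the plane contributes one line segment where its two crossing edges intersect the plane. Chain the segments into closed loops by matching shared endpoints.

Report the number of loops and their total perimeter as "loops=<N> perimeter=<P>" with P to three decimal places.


Straddling triangles (8 of 12):
  (v1,v3,v0) [++-] → (-0.81, 0.232156, 0.2818)–(-0.81, -0.795, 0.2818)  len=1.0272
  (v4,v1,v0) [-+-] → (-0.236537, -0.795, 0.2818)–(-0.81, -0.795, 0.2818)  len=0.5735
  (v0,v3,v2) [-+-] → (-0.81, 0.232156, 0.2818)–(-0.81, 0.795, 0.2818)  len=0.5628
  (v5,v1,v4) [++-] → (-0.236537, -0.795, 0.2818)–(0.81, -0.795, 0.2818)  len=1.0465
  (v3,v7,v2) [++-] → (0.236537, 0.795, 0.2818)–(-0.81, 0.795, 0.2818)  len=1.0465
  (v2,v7,v6) [-+-] → (0.236537, 0.795, 0.2818)–(0.81, 0.795, 0.2818)  len=0.5735
  (v6,v5,v4) [-+-] → (0.81, -0.232156, 0.2818)–(0.81, -0.795, 0.2818)  len=0.5628
  (v7,v5,v6) [++-] → (0.81, -0.232156, 0.2818)–(0.81, 0.795, 0.2818)  len=1.0272

Chained into 1 loop(s):
  loop 1: 8 segments, perimeter = 6.4200
Total perimeter = 6.420

loops=1 perimeter=6.420


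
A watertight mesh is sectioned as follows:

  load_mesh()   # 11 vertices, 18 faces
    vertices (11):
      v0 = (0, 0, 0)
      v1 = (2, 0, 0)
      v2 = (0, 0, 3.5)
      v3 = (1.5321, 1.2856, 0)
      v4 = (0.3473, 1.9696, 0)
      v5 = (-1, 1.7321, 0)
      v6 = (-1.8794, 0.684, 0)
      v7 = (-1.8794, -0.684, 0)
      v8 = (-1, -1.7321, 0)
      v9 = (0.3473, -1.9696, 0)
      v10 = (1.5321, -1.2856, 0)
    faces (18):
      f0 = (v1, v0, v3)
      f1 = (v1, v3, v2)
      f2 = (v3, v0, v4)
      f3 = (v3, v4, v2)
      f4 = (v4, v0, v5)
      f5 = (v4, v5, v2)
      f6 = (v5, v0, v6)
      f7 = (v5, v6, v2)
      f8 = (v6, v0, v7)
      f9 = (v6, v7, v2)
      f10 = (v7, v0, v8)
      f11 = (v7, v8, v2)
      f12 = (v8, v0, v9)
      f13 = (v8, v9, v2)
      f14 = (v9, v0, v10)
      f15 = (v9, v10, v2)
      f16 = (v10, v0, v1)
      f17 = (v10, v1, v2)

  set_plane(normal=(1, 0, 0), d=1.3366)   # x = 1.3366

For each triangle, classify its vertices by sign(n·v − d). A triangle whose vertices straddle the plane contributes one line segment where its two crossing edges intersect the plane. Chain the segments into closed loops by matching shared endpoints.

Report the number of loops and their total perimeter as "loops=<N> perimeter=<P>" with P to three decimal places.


Straddling triangles (8 of 18):
  (v1,v0,v3) [+-+] → (1.3366, 0, 0)–(1.3366, 1.12155, 0)  len=1.1216
  (v1,v3,v2) [++-] → (1.3366, 1.12155, 0.446609)–(1.3366, 0, 1.16095)  len=1.3297
  (v3,v0,v4) [+--] → (1.3366, 1.12155, 0)–(1.3366, 1.39846, 0)  len=0.2769
  (v3,v4,v2) [+--] → (1.3366, 1.39846, 0)–(1.3366, 1.12155, 0.446609)  len=0.5255
  (v9,v0,v10) [--+] → (1.3366, -1.12155, 0)–(1.3366, -1.39846, 0)  len=0.2769
  (v9,v10,v2) [-+-] → (1.3366, -1.39846, 0)–(1.3366, -1.12155, 0.446609)  len=0.5255
  (v10,v0,v1) [+-+] → (1.3366, -1.12155, 0)–(1.3366, 0, 0)  len=1.1216
  (v10,v1,v2) [++-] → (1.3366, 0, 1.16095)–(1.3366, -1.12155, 0.446609)  len=1.3297

Chained into 1 loop(s):
  loop 1: 8 segments, perimeter = 6.5074
Total perimeter = 6.507

loops=1 perimeter=6.507


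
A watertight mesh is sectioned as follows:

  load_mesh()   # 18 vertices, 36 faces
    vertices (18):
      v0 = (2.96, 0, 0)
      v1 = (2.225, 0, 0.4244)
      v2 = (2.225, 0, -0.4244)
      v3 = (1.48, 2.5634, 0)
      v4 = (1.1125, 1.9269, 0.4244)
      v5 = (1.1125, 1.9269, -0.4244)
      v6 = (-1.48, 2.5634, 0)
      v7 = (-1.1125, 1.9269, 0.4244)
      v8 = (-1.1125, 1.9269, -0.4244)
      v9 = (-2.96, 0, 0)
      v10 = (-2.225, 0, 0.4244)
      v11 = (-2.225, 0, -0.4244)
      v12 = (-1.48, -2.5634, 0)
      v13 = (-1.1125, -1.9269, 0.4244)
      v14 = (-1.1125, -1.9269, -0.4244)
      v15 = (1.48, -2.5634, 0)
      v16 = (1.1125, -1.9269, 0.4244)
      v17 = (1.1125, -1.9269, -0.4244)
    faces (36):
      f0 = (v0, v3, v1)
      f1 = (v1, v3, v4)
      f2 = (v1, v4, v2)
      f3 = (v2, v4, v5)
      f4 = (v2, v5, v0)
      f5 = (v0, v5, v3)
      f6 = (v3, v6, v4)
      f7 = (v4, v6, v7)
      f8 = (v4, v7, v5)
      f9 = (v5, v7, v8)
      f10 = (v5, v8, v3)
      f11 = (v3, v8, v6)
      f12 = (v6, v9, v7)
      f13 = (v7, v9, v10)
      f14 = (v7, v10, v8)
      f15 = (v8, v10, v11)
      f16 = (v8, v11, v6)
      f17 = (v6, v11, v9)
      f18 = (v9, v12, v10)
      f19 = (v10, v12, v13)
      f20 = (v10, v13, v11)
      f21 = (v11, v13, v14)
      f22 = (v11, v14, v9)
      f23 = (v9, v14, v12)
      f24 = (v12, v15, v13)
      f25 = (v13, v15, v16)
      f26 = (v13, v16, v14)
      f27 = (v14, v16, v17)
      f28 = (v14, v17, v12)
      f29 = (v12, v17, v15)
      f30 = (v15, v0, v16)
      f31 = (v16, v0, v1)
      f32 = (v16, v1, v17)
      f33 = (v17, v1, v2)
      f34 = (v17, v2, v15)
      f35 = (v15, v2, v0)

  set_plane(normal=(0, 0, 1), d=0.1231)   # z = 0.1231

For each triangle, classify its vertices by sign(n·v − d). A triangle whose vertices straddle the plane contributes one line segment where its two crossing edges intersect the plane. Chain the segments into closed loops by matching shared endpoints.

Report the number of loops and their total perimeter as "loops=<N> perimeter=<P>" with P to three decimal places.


Straddling triangles (24 of 36):
  (v0,v3,v1) [--+] → (1.69609, 1.81987, 0.1231)–(2.74681, 0, 0.1231)  len=2.1014
  (v1,v3,v4) [+-+] → (1.69609, 1.81987, 0.1231)–(1.3734, 2.37878, 0.1231)  len=0.6454
  (v1,v4,v2) [++-] → (1.50741, 1.2429, 0.1231)–(2.225, 0, 0.1231)  len=1.4352
  (v2,v4,v5) [-+-] → (1.50741, 1.2429, 0.1231)–(1.1125, 1.9269, 0.1231)  len=0.7898
  (v3,v6,v4) [--+] → (-0.728028, 2.37878, 0.1231)–(1.3734, 2.37878, 0.1231)  len=2.1014
  (v4,v6,v7) [+-+] → (-0.728028, 2.37878, 0.1231)–(-1.3734, 2.37878, 0.1231)  len=0.6454
  (v4,v7,v5) [++-] → (-0.322688, 1.9269, 0.1231)–(1.1125, 1.9269, 0.1231)  len=1.4352
  (v5,v7,v8) [-+-] → (-0.322688, 1.9269, 0.1231)–(-1.1125, 1.9269, 0.1231)  len=0.7898
  (v6,v9,v7) [--+] → (-2.42412, 0.55891, 0.1231)–(-1.3734, 2.37878, 0.1231)  len=2.1014
  (v7,v9,v10) [+-+] → (-2.42412, 0.55891, 0.1231)–(-2.74681, 0, 0.1231)  len=0.6454
  (v7,v10,v8) [++-] → (-1.83009, 0.683995, 0.1231)–(-1.1125, 1.9269, 0.1231)  len=1.4352
  (v8,v10,v11) [-+-] → (-1.83009, 0.683995, 0.1231)–(-2.225, 0, 0.1231)  len=0.7898
  (v9,v12,v10) [--+] → (-1.69609, -1.81987, 0.1231)–(-2.74681, 0, 0.1231)  len=2.1014
  (v10,v12,v13) [+-+] → (-1.69609, -1.81987, 0.1231)–(-1.3734, -2.37878, 0.1231)  len=0.6454
  (v10,v13,v11) [++-] → (-1.50741, -1.2429, 0.1231)–(-2.225, 0, 0.1231)  len=1.4352
  (v11,v13,v14) [-+-] → (-1.50741, -1.2429, 0.1231)–(-1.1125, -1.9269, 0.1231)  len=0.7898
  (v12,v15,v13) [--+] → (0.728028, -2.37878, 0.1231)–(-1.3734, -2.37878, 0.1231)  len=2.1014
  (v13,v15,v16) [+-+] → (0.728028, -2.37878, 0.1231)–(1.3734, -2.37878, 0.1231)  len=0.6454
  (v13,v16,v14) [++-] → (0.322688, -1.9269, 0.1231)–(-1.1125, -1.9269, 0.1231)  len=1.4352
  (v14,v16,v17) [-+-] → (0.322688, -1.9269, 0.1231)–(1.1125, -1.9269, 0.1231)  len=0.7898
  (v15,v0,v16) [--+] → (2.42412, -0.55891, 0.1231)–(1.3734, -2.37878, 0.1231)  len=2.1014
  (v16,v0,v1) [+-+] → (2.42412, -0.55891, 0.1231)–(2.74681, 0, 0.1231)  len=0.6454
  (v16,v1,v17) [++-] → (1.83009, -0.683995, 0.1231)–(1.1125, -1.9269, 0.1231)  len=1.4352
  (v17,v1,v2) [-+-] → (1.83009, -0.683995, 0.1231)–(2.225, 0, 0.1231)  len=0.7898

Chained into 2 loop(s):
  loop 1: 12 segments, perimeter = 16.4808
  loop 2: 12 segments, perimeter = 13.3500
Total perimeter = 29.831

loops=2 perimeter=29.831


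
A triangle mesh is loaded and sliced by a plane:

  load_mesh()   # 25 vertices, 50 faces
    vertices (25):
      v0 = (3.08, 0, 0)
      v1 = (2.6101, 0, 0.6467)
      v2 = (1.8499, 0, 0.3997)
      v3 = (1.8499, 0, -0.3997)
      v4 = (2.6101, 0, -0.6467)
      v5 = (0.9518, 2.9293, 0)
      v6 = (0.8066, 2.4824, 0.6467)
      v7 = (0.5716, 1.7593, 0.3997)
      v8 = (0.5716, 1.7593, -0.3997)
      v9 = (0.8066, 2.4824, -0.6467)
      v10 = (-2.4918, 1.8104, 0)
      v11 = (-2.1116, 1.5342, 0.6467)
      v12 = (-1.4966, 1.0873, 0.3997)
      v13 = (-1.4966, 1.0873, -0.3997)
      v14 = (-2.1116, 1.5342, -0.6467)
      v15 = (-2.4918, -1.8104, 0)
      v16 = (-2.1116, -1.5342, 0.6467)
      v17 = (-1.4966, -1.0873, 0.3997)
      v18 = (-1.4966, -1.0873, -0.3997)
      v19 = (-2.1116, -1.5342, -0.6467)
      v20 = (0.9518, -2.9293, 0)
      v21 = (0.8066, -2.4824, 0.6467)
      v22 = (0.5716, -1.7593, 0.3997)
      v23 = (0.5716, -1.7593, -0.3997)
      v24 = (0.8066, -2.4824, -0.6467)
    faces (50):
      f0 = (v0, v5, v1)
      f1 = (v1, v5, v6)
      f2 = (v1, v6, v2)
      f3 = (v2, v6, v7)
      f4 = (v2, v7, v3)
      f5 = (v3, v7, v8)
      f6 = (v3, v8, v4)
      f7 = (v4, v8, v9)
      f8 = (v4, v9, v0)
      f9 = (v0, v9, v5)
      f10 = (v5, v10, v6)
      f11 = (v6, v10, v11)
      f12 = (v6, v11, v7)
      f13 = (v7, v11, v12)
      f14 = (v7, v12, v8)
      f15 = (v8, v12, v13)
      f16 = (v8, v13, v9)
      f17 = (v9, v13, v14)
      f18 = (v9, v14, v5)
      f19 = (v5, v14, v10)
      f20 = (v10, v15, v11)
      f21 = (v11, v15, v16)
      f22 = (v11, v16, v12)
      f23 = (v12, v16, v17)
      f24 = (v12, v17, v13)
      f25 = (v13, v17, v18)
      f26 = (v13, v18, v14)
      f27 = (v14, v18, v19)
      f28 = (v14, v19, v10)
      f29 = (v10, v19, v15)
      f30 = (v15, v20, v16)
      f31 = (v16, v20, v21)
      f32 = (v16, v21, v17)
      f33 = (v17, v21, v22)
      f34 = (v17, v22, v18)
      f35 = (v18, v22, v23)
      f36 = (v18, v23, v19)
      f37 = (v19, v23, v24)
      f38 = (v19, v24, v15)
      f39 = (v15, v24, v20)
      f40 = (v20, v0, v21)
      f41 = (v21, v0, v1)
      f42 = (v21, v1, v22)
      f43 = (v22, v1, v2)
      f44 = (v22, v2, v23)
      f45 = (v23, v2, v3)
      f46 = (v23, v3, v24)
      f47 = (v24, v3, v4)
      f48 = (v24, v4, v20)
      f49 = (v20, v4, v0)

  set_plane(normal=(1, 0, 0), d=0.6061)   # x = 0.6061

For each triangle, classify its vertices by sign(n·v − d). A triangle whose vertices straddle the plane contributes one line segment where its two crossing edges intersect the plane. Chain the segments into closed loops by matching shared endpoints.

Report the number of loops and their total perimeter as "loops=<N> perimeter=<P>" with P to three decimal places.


Straddling triangles (24 of 50):
  (v2,v6,v7) [++-] → (0.6061, 1.86546, 0.435962)–(0.6061, 1.71182, 0.3997)  len=0.1579
  (v2,v7,v3) [+-+] → (0.6061, 1.71182, 0.3997)–(0.6061, 1.71182, 0.378125)  len=0.0216
  (v3,v7,v8) [+--] → (0.6061, 1.71182, 0.378125)–(0.6061, 1.71182, -0.3997)  len=0.7778
  (v3,v8,v4) [+-+] → (0.6061, 1.71182, -0.3997)–(0.6061, 1.72953, -0.40388)  len=0.0182
  (v4,v8,v9) [+-+] → (0.6061, 1.72953, -0.40388)–(0.6061, 1.86546, -0.435962)  len=0.1397
  (v5,v10,v6) [+-+] → (0.6061, 2.81697, 0)–(0.6061, 2.44155, 0.607389)  len=0.7140
  (v6,v10,v11) [+--] → (0.6061, 2.44155, 0.607389)–(0.6061, 2.41725, 0.6467)  len=0.0462
  (v6,v11,v7) [+--] → (0.6061, 2.41725, 0.6467)–(0.6061, 1.86546, 0.435962)  len=0.5907
  (v8,v13,v9) [--+] → (0.6061, 2.36095, -0.625198)–(0.6061, 1.86546, -0.435962)  len=0.5304
  (v9,v13,v14) [+--] → (0.6061, 2.36095, -0.625198)–(0.6061, 2.41725, -0.6467)  len=0.0603
  (v9,v14,v5) [+-+] → (0.6061, 2.41725, -0.6467)–(0.6061, 2.77187, -0.0729791)  len=0.6745
  (v5,v14,v10) [+--] → (0.6061, 2.77187, -0.0729791)–(0.6061, 2.81697, 0)  len=0.0858
  (v15,v20,v16) [-+-] → (0.6061, -2.81697, 0)–(0.6061, -2.77187, 0.0729791)  len=0.0858
  (v16,v20,v21) [-++] → (0.6061, -2.77187, 0.0729791)–(0.6061, -2.41725, 0.6467)  len=0.6745
  (v16,v21,v17) [-+-] → (0.6061, -2.41725, 0.6467)–(0.6061, -2.36095, 0.625198)  len=0.0603
  (v17,v21,v22) [-+-] → (0.6061, -2.36095, 0.625198)–(0.6061, -1.86546, 0.435962)  len=0.5304
  (v19,v23,v24) [--+] → (0.6061, -1.86546, -0.435962)–(0.6061, -2.41725, -0.6467)  len=0.5907
  (v19,v24,v15) [-+-] → (0.6061, -2.41725, -0.6467)–(0.6061, -2.44155, -0.607389)  len=0.0462
  (v15,v24,v20) [-++] → (0.6061, -2.44155, -0.607389)–(0.6061, -2.81697, 0)  len=0.7140
  (v21,v1,v22) [++-] → (0.6061, -1.72953, 0.40388)–(0.6061, -1.86546, 0.435962)  len=0.1397
  (v22,v1,v2) [-++] → (0.6061, -1.72953, 0.40388)–(0.6061, -1.71182, 0.3997)  len=0.0182
  (v22,v2,v23) [-+-] → (0.6061, -1.71182, 0.3997)–(0.6061, -1.71182, -0.378125)  len=0.7778
  (v23,v2,v3) [-++] → (0.6061, -1.71182, -0.378125)–(0.6061, -1.71182, -0.3997)  len=0.0216
  (v23,v3,v24) [-++] → (0.6061, -1.71182, -0.3997)–(0.6061, -1.86546, -0.435962)  len=0.1579

Chained into 2 loop(s):
  loop 1: 12 segments, perimeter = 3.8170
  loop 2: 12 segments, perimeter = 3.8170
Total perimeter = 7.634

loops=2 perimeter=7.634


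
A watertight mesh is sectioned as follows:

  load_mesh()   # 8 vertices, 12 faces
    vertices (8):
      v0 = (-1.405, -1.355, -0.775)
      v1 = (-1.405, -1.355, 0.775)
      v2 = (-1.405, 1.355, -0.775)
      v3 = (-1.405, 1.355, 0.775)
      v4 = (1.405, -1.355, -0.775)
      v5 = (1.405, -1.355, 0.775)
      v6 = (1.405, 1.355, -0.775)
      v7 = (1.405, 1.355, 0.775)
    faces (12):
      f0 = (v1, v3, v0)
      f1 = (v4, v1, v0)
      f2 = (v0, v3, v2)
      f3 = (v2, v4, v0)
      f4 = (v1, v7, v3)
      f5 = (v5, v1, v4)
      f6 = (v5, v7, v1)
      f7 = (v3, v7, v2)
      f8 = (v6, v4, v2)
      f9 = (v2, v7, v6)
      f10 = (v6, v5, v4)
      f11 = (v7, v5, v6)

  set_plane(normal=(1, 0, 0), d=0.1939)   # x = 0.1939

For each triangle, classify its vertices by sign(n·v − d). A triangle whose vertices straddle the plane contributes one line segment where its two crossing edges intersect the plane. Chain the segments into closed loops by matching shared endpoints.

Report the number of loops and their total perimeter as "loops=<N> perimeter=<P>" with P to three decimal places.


Straddling triangles (8 of 12):
  (v4,v1,v0) [+--] → (0.1939, -1.355, -0.106956)–(0.1939, -1.355, -0.775)  len=0.6680
  (v2,v4,v0) [-+-] → (0.1939, -0.187, -0.775)–(0.1939, -1.355, -0.775)  len=1.1680
  (v1,v7,v3) [-+-] → (0.1939, 0.187, 0.775)–(0.1939, 1.355, 0.775)  len=1.1680
  (v5,v1,v4) [+-+] → (0.1939, -1.355, 0.775)–(0.1939, -1.355, -0.106956)  len=0.8820
  (v5,v7,v1) [++-] → (0.1939, 0.187, 0.775)–(0.1939, -1.355, 0.775)  len=1.5420
  (v3,v7,v2) [-+-] → (0.1939, 1.355, 0.775)–(0.1939, 1.355, 0.106956)  len=0.6680
  (v6,v4,v2) [++-] → (0.1939, -0.187, -0.775)–(0.1939, 1.355, -0.775)  len=1.5420
  (v2,v7,v6) [-++] → (0.1939, 1.355, 0.106956)–(0.1939, 1.355, -0.775)  len=0.8820

Chained into 1 loop(s):
  loop 1: 8 segments, perimeter = 8.5200
Total perimeter = 8.520

loops=1 perimeter=8.520


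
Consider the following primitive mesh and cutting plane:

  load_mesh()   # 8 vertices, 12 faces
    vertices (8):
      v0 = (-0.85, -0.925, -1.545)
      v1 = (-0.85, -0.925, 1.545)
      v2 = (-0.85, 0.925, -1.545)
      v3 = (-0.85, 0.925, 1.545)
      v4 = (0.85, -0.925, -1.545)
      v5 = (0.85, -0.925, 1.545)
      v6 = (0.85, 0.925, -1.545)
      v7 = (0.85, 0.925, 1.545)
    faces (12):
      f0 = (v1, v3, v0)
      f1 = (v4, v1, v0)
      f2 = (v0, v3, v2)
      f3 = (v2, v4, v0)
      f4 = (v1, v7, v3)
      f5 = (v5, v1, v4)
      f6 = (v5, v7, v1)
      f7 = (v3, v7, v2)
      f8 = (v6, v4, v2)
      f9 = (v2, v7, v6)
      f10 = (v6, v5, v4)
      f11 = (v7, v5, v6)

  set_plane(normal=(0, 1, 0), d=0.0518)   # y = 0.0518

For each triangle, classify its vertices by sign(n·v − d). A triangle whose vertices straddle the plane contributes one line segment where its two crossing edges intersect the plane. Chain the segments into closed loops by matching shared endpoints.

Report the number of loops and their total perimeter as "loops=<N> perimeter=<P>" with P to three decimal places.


Straddling triangles (8 of 12):
  (v1,v3,v0) [-+-] → (-0.85, 0.0518, 1.545)–(-0.85, 0.0518, 0.08652)  len=1.4585
  (v0,v3,v2) [-++] → (-0.85, 0.0518, 0.08652)–(-0.85, 0.0518, -1.545)  len=1.6315
  (v2,v4,v0) [+--] → (-0.0476, 0.0518, -1.545)–(-0.85, 0.0518, -1.545)  len=0.8024
  (v1,v7,v3) [-++] → (0.0476, 0.0518, 1.545)–(-0.85, 0.0518, 1.545)  len=0.8976
  (v5,v7,v1) [-+-] → (0.85, 0.0518, 1.545)–(0.0476, 0.0518, 1.545)  len=0.8024
  (v6,v4,v2) [+-+] → (0.85, 0.0518, -1.545)–(-0.0476, 0.0518, -1.545)  len=0.8976
  (v6,v5,v4) [+--] → (0.85, 0.0518, -0.08652)–(0.85, 0.0518, -1.545)  len=1.4585
  (v7,v5,v6) [+-+] → (0.85, 0.0518, 1.545)–(0.85, 0.0518, -0.08652)  len=1.6315

Chained into 1 loop(s):
  loop 1: 8 segments, perimeter = 9.5800
Total perimeter = 9.580

loops=1 perimeter=9.580


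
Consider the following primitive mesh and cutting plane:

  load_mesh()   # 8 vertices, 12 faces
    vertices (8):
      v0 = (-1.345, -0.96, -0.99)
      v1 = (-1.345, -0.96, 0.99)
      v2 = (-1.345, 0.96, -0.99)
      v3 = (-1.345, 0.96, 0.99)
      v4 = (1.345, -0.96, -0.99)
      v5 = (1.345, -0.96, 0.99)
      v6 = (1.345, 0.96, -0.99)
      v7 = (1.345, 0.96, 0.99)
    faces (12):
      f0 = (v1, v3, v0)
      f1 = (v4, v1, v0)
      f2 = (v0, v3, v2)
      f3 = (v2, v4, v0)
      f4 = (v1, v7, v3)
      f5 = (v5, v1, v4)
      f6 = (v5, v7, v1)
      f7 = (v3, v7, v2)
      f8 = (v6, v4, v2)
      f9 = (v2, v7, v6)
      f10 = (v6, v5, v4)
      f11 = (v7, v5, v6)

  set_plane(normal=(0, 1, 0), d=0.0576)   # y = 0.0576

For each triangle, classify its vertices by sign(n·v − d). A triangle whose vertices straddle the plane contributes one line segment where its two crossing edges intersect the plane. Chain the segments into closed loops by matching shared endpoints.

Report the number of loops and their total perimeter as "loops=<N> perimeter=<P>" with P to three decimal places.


loops=1 perimeter=9.340

Straddling triangles (8 of 12):
  (v1,v3,v0) [-+-] → (-1.345, 0.0576, 0.99)–(-1.345, 0.0576, 0.0594)  len=0.9306
  (v0,v3,v2) [-++] → (-1.345, 0.0576, 0.0594)–(-1.345, 0.0576, -0.99)  len=1.0494
  (v2,v4,v0) [+--] → (-0.0807, 0.0576, -0.99)–(-1.345, 0.0576, -0.99)  len=1.2643
  (v1,v7,v3) [-++] → (0.0807, 0.0576, 0.99)–(-1.345, 0.0576, 0.99)  len=1.4257
  (v5,v7,v1) [-+-] → (1.345, 0.0576, 0.99)–(0.0807, 0.0576, 0.99)  len=1.2643
  (v6,v4,v2) [+-+] → (1.345, 0.0576, -0.99)–(-0.0807, 0.0576, -0.99)  len=1.4257
  (v6,v5,v4) [+--] → (1.345, 0.0576, -0.0594)–(1.345, 0.0576, -0.99)  len=0.9306
  (v7,v5,v6) [+-+] → (1.345, 0.0576, 0.99)–(1.345, 0.0576, -0.0594)  len=1.0494

Chained into 1 loop(s):
  loop 1: 8 segments, perimeter = 9.3400
Total perimeter = 9.340


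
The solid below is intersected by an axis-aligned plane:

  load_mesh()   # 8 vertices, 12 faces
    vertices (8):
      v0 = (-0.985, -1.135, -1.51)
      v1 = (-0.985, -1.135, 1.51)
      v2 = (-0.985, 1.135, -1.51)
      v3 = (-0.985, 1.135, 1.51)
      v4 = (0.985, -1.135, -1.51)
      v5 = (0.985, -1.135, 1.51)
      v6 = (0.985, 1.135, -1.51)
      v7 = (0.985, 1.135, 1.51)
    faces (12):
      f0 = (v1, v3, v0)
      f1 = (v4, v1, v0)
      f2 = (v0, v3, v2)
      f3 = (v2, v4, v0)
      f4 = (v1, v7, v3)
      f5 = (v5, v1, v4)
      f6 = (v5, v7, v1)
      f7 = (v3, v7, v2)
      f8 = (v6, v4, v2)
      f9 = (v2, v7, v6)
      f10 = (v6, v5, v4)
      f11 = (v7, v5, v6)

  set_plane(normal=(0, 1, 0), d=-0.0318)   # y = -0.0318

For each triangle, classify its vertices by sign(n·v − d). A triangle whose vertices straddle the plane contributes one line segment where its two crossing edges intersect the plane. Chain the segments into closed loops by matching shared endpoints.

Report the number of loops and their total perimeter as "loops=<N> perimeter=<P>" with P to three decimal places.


loops=1 perimeter=9.980

Straddling triangles (8 of 12):
  (v1,v3,v0) [-+-] → (-0.985, -0.0318, 1.51)–(-0.985, -0.0318, -0.0423066)  len=1.5523
  (v0,v3,v2) [-++] → (-0.985, -0.0318, -0.0423066)–(-0.985, -0.0318, -1.51)  len=1.4677
  (v2,v4,v0) [+--] → (0.0275974, -0.0318, -1.51)–(-0.985, -0.0318, -1.51)  len=1.0126
  (v1,v7,v3) [-++] → (-0.0275974, -0.0318, 1.51)–(-0.985, -0.0318, 1.51)  len=0.9574
  (v5,v7,v1) [-+-] → (0.985, -0.0318, 1.51)–(-0.0275974, -0.0318, 1.51)  len=1.0126
  (v6,v4,v2) [+-+] → (0.985, -0.0318, -1.51)–(0.0275974, -0.0318, -1.51)  len=0.9574
  (v6,v5,v4) [+--] → (0.985, -0.0318, 0.0423066)–(0.985, -0.0318, -1.51)  len=1.5523
  (v7,v5,v6) [+-+] → (0.985, -0.0318, 1.51)–(0.985, -0.0318, 0.0423066)  len=1.4677

Chained into 1 loop(s):
  loop 1: 8 segments, perimeter = 9.9800
Total perimeter = 9.980


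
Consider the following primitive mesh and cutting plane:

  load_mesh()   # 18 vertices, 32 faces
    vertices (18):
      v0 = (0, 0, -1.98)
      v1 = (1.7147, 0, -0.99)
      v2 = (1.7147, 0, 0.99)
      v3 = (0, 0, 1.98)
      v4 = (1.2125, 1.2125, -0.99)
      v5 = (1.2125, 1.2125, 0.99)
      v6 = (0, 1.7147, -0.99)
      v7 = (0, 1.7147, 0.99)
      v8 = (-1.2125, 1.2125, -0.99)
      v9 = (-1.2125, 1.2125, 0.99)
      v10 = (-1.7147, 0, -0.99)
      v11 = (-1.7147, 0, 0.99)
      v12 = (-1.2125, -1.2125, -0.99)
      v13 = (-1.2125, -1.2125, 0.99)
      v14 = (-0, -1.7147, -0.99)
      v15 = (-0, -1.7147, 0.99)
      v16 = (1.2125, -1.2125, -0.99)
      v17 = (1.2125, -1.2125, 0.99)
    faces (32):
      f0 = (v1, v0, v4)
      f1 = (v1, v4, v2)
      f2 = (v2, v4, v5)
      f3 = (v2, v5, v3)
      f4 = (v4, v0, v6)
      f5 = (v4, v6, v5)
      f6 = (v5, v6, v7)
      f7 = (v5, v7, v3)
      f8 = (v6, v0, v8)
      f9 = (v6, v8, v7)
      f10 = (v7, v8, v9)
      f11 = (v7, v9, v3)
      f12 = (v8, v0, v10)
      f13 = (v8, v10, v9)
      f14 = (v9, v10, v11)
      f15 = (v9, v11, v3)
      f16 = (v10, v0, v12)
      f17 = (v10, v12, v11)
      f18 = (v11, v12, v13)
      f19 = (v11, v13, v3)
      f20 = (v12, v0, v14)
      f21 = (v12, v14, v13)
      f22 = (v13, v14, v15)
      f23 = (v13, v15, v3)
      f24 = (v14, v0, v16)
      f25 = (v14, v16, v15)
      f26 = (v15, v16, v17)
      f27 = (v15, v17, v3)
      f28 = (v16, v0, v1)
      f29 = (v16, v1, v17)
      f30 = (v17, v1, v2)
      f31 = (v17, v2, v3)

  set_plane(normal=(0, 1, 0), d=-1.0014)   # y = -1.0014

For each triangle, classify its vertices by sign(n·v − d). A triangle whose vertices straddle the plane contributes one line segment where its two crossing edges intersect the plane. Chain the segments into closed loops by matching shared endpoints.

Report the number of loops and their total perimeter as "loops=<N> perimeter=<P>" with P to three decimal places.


loops=1 perimeter=9.457

Straddling triangles (12 of 32):
  (v10,v0,v12) [++-] → (-1.0014, -1.0014, -1.16236)–(-1.29993, -1.0014, -0.99)  len=0.3447
  (v10,v12,v11) [+-+] → (-1.29993, -1.0014, -0.99)–(-1.29993, -1.0014, -0.645276)  len=0.3447
  (v11,v12,v13) [+--] → (-1.29993, -1.0014, -0.645276)–(-1.29993, -1.0014, 0.99)  len=1.6353
  (v11,v13,v3) [+-+] → (-1.29993, -1.0014, 0.99)–(-1.0014, -1.0014, 1.16236)  len=0.3447
  (v12,v0,v14) [-+-] → (-1.0014, -1.0014, -1.16236)–(0, -1.0014, -1.40183)  len=1.0296
  (v13,v15,v3) [--+] → (0, -1.0014, 1.40183)–(-1.0014, -1.0014, 1.16236)  len=1.0296
  (v14,v0,v16) [-+-] → (0, -1.0014, -1.40183)–(1.0014, -1.0014, -1.16236)  len=1.0296
  (v15,v17,v3) [--+] → (1.0014, -1.0014, 1.16236)–(0, -1.0014, 1.40183)  len=1.0296
  (v16,v0,v1) [-++] → (1.0014, -1.0014, -1.16236)–(1.29993, -1.0014, -0.99)  len=0.3447
  (v16,v1,v17) [-+-] → (1.29993, -1.0014, -0.99)–(1.29993, -1.0014, 0.645276)  len=1.6353
  (v17,v1,v2) [-++] → (1.29993, -1.0014, 0.645276)–(1.29993, -1.0014, 0.99)  len=0.3447
  (v17,v2,v3) [-++] → (1.29993, -1.0014, 0.99)–(1.0014, -1.0014, 1.16236)  len=0.3447

Chained into 1 loop(s):
  loop 1: 12 segments, perimeter = 9.4574
Total perimeter = 9.457


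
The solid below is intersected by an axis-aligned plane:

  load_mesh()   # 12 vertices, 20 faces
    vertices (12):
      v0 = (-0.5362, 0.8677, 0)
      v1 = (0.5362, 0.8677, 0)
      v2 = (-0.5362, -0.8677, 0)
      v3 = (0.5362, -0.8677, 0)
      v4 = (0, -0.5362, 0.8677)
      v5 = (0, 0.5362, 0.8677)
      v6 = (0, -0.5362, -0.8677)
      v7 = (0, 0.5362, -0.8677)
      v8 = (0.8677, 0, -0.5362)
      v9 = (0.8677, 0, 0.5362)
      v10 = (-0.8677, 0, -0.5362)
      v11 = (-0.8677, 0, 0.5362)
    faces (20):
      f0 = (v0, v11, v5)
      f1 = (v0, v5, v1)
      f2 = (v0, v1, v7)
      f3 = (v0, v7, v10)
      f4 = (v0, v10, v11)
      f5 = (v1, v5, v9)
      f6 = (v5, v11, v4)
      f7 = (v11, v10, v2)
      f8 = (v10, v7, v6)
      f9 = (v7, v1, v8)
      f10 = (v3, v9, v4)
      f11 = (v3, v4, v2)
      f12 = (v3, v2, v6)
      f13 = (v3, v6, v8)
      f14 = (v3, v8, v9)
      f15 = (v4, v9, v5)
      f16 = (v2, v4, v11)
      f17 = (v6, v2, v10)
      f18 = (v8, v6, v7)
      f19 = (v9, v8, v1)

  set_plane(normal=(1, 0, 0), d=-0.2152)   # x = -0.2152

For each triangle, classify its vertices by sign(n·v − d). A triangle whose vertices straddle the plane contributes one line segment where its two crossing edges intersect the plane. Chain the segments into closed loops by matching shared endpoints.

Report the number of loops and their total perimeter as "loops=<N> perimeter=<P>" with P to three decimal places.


loops=1 perimeter=5.342

Straddling triangles (10 of 20):
  (v0,v11,v5) [--+] → (-0.2152, 0.403216, 0.785484)–(-0.2152, 0.669245, 0.519455)  len=0.3762
  (v0,v5,v1) [-++] → (-0.2152, 0.669245, 0.519455)–(-0.2152, 0.8677, 0)  len=0.5561
  (v0,v1,v7) [-++] → (-0.2152, 0.8677, 0)–(-0.2152, 0.669245, -0.519455)  len=0.5561
  (v0,v7,v10) [-+-] → (-0.2152, 0.669245, -0.519455)–(-0.2152, 0.403216, -0.785484)  len=0.3762
  (v5,v11,v4) [+-+] → (-0.2152, 0.403216, 0.785484)–(-0.2152, -0.403216, 0.785484)  len=0.8064
  (v10,v7,v6) [-++] → (-0.2152, 0.403216, -0.785484)–(-0.2152, -0.403216, -0.785484)  len=0.8064
  (v3,v4,v2) [++-] → (-0.2152, -0.669245, 0.519455)–(-0.2152, -0.8677, 0)  len=0.5561
  (v3,v2,v6) [+-+] → (-0.2152, -0.8677, 0)–(-0.2152, -0.669245, -0.519455)  len=0.5561
  (v2,v4,v11) [-+-] → (-0.2152, -0.669245, 0.519455)–(-0.2152, -0.403216, 0.785484)  len=0.3762
  (v6,v2,v10) [+--] → (-0.2152, -0.669245, -0.519455)–(-0.2152, -0.403216, -0.785484)  len=0.3762

Chained into 1 loop(s):
  loop 1: 10 segments, perimeter = 5.3420
Total perimeter = 5.342


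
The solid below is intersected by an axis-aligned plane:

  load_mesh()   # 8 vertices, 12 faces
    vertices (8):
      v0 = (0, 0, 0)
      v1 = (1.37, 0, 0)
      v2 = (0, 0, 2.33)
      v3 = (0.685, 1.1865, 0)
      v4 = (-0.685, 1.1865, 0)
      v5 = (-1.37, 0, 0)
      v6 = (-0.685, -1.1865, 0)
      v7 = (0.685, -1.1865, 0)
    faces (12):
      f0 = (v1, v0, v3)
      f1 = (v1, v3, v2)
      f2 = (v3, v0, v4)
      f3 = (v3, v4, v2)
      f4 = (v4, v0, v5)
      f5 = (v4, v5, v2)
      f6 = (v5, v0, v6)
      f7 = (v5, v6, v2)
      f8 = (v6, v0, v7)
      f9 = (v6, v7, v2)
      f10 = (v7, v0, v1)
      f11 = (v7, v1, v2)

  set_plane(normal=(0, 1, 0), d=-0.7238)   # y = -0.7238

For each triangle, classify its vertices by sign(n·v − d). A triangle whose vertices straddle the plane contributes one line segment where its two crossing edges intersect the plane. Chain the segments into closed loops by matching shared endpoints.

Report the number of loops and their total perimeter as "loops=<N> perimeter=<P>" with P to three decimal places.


loops=1 perimeter=4.848

Straddling triangles (6 of 12):
  (v5,v0,v6) [++-] → (-0.41787, -0.7238, 0)–(-0.95213, -0.7238, 0)  len=0.5343
  (v5,v6,v2) [+-+] → (-0.95213, -0.7238, 0)–(-0.41787, -0.7238, 0.908631)  len=1.0541
  (v6,v0,v7) [-+-] → (-0.41787, -0.7238, 0)–(0.41787, -0.7238, 0)  len=0.8357
  (v6,v7,v2) [--+] → (0.41787, -0.7238, 0.908631)–(-0.41787, -0.7238, 0.908631)  len=0.8357
  (v7,v0,v1) [-++] → (0.41787, -0.7238, 0)–(0.95213, -0.7238, 0)  len=0.5343
  (v7,v1,v2) [-++] → (0.95213, -0.7238, 0)–(0.41787, -0.7238, 0.908631)  len=1.0541

Chained into 1 loop(s):
  loop 1: 6 segments, perimeter = 4.8481
Total perimeter = 4.848


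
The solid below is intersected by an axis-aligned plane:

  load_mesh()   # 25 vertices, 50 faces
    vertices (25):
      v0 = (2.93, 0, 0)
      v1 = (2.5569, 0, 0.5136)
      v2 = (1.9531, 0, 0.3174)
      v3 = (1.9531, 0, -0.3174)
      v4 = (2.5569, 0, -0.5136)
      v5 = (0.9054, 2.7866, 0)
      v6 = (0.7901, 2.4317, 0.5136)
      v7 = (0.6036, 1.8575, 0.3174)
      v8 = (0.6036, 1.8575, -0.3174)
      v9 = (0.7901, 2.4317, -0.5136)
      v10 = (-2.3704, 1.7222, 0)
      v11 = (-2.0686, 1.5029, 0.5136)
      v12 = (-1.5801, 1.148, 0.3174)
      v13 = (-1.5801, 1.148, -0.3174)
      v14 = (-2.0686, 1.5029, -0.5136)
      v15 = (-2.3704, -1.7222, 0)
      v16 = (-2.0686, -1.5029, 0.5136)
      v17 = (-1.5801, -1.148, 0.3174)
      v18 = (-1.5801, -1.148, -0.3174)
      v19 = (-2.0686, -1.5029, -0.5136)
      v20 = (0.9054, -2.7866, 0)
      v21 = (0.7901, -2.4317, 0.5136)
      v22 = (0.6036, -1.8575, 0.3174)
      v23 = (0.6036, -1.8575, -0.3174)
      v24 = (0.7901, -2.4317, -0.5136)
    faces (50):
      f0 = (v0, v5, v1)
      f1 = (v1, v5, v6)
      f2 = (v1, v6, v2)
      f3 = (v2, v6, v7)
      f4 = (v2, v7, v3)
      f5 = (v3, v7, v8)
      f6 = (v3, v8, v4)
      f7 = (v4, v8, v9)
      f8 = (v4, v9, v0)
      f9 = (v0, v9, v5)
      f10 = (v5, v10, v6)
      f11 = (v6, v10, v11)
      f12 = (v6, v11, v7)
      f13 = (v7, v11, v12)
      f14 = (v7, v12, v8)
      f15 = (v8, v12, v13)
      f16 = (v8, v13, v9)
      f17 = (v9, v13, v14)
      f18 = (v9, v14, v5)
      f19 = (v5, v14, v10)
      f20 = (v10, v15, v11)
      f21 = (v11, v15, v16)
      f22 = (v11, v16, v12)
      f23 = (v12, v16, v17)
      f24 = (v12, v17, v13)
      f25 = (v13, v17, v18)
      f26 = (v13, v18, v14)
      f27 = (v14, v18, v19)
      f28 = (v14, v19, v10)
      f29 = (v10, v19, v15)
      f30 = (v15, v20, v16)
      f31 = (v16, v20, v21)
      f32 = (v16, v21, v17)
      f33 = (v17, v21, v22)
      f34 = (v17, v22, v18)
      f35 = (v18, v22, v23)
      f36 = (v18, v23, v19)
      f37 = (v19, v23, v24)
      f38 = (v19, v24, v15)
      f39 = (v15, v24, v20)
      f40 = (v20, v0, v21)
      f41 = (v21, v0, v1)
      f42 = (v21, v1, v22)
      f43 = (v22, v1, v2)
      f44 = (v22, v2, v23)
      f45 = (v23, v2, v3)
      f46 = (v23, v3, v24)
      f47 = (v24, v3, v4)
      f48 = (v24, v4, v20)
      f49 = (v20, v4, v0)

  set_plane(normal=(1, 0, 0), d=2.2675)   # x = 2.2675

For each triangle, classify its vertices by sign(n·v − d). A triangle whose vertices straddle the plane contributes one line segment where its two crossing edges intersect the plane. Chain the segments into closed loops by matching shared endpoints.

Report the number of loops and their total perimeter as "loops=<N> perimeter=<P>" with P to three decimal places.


loops=1 perimeter=4.542

Straddling triangles (14 of 50):
  (v0,v5,v1) [+-+] → (2.2675, 0.911846, 0)–(2.2675, 0.488309, 0.423599)  len=0.5990
  (v1,v5,v6) [+--] → (2.2675, 0.488309, 0.423599)–(2.2675, 0.39831, 0.5136)  len=0.1273
  (v1,v6,v2) [+--] → (2.2675, 0.39831, 0.5136)–(2.2675, 0, 0.419562)  len=0.4093
  (v3,v8,v4) [--+] → (2.2675, 0.275206, -0.484531)–(2.2675, 0, -0.419562)  len=0.2828
  (v4,v8,v9) [+--] → (2.2675, 0.275206, -0.484531)–(2.2675, 0.39831, -0.5136)  len=0.1265
  (v4,v9,v0) [+-+] → (2.2675, 0.39831, -0.5136)–(2.2675, 0.75284, -0.159007)  len=0.5014
  (v0,v9,v5) [+--] → (2.2675, 0.75284, -0.159007)–(2.2675, 0.911846, 0)  len=0.2249
  (v20,v0,v21) [-+-] → (2.2675, -0.911846, 0)–(2.2675, -0.75284, 0.159007)  len=0.2249
  (v21,v0,v1) [-++] → (2.2675, -0.75284, 0.159007)–(2.2675, -0.39831, 0.5136)  len=0.5014
  (v21,v1,v22) [-+-] → (2.2675, -0.39831, 0.5136)–(2.2675, -0.275206, 0.484531)  len=0.1265
  (v22,v1,v2) [-+-] → (2.2675, -0.275206, 0.484531)–(2.2675, 0, 0.419562)  len=0.2828
  (v24,v3,v4) [--+] → (2.2675, 0, -0.419562)–(2.2675, -0.39831, -0.5136)  len=0.4093
  (v24,v4,v20) [-+-] → (2.2675, -0.39831, -0.5136)–(2.2675, -0.488309, -0.423599)  len=0.1273
  (v20,v4,v0) [-++] → (2.2675, -0.488309, -0.423599)–(2.2675, -0.911846, 0)  len=0.5990

Chained into 1 loop(s):
  loop 1: 14 segments, perimeter = 4.5422
Total perimeter = 4.542


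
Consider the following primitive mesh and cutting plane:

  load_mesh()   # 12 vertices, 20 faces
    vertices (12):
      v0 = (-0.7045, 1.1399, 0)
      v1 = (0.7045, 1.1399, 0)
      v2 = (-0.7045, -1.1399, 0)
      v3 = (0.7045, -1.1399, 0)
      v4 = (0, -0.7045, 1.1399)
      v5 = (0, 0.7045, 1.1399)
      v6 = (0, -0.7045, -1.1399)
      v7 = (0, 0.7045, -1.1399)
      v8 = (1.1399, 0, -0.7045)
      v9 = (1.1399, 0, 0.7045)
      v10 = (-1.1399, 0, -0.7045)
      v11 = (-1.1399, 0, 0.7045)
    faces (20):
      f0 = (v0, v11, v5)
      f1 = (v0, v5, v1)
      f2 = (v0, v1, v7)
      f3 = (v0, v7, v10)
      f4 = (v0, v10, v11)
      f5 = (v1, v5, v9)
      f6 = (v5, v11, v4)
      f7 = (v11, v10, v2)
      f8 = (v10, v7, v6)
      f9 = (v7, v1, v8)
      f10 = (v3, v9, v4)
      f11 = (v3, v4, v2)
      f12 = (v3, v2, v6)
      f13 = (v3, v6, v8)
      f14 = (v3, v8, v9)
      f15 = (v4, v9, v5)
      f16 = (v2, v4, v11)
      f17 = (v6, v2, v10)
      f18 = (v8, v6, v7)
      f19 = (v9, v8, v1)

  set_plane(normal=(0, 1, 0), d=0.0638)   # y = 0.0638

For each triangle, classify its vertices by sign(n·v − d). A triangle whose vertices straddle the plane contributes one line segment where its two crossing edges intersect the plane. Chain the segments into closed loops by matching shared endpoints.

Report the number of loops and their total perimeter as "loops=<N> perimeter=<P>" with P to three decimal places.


loops=1 perimeter=7.545

Straddling triangles (10 of 20):
  (v0,v11,v5) [+-+] → (-1.11553, 0.0638, 0.665069)–(-1.03667, 0.0638, 0.74393)  len=0.1115
  (v0,v7,v10) [++-] → (-1.03667, 0.0638, -0.74393)–(-1.11553, 0.0638, -0.665069)  len=0.1115
  (v0,v10,v11) [+--] → (-1.11553, 0.0638, -0.665069)–(-1.11553, 0.0638, 0.665069)  len=1.3301
  (v1,v5,v9) [++-] → (1.03667, 0.0638, 0.74393)–(1.11553, 0.0638, 0.665069)  len=0.1115
  (v5,v11,v4) [+--] → (-1.03667, 0.0638, 0.74393)–(0, 0.0638, 1.1399)  len=1.1097
  (v10,v7,v6) [-+-] → (-1.03667, 0.0638, -0.74393)–(0, 0.0638, -1.1399)  len=1.1097
  (v7,v1,v8) [++-] → (1.11553, 0.0638, -0.665069)–(1.03667, 0.0638, -0.74393)  len=0.1115
  (v4,v9,v5) [--+] → (1.03667, 0.0638, 0.74393)–(0, 0.0638, 1.1399)  len=1.1097
  (v8,v6,v7) [--+] → (0, 0.0638, -1.1399)–(1.03667, 0.0638, -0.74393)  len=1.1097
  (v9,v8,v1) [--+] → (1.11553, 0.0638, -0.665069)–(1.11553, 0.0638, 0.665069)  len=1.3301

Chained into 1 loop(s):
  loop 1: 10 segments, perimeter = 7.5453
Total perimeter = 7.545


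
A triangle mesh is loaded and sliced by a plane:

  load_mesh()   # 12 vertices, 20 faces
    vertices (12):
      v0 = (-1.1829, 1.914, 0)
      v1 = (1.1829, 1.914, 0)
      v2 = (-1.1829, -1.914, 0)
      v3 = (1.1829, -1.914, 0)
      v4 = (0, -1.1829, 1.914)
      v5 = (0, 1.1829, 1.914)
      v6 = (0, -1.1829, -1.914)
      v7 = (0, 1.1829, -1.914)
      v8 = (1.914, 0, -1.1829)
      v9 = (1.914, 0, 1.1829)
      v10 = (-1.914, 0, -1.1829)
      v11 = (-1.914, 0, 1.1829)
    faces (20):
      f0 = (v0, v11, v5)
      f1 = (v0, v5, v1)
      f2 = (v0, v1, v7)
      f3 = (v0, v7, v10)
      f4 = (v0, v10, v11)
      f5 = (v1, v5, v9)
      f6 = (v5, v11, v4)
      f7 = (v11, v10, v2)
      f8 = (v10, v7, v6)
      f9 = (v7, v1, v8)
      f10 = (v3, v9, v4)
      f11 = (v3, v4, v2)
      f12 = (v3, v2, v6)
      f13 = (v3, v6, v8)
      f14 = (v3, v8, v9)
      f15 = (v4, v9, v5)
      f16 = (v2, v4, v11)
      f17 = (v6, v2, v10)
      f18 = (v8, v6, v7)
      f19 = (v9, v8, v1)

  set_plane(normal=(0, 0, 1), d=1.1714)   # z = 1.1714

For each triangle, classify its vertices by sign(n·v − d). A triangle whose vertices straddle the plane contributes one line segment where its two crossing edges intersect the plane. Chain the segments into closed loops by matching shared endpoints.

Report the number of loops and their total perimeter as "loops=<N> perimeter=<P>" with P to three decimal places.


Straddling triangles (10 of 20):
  (v0,v11,v5) [-++] → (-1.90689, 0.0186077, 1.1714)–(-0.458945, 1.46655, 1.1714)  len=2.0477
  (v0,v5,v1) [-+-] → (-0.458945, 1.46655, 1.1714)–(0.458945, 1.46655, 1.1714)  len=0.9179
  (v0,v10,v11) [--+] → (-1.914, 0, 1.1714)–(-1.90689, 0.0186077, 1.1714)  len=0.0199
  (v1,v5,v9) [-++] → (0.458945, 1.46655, 1.1714)–(1.90689, 0.0186077, 1.1714)  len=2.0477
  (v11,v10,v2) [+--] → (-1.914, 0, 1.1714)–(-1.90689, -0.0186077, 1.1714)  len=0.0199
  (v3,v9,v4) [-++] → (1.90689, -0.0186077, 1.1714)–(0.458945, -1.46655, 1.1714)  len=2.0477
  (v3,v4,v2) [-+-] → (0.458945, -1.46655, 1.1714)–(-0.458945, -1.46655, 1.1714)  len=0.9179
  (v3,v8,v9) [--+] → (1.914, 0, 1.1714)–(1.90689, -0.0186077, 1.1714)  len=0.0199
  (v2,v4,v11) [-++] → (-0.458945, -1.46655, 1.1714)–(-1.90689, -0.0186077, 1.1714)  len=2.0477
  (v9,v8,v1) [+--] → (1.914, 0, 1.1714)–(1.90689, 0.0186077, 1.1714)  len=0.0199

Chained into 1 loop(s):
  loop 1: 10 segments, perimeter = 10.1063
Total perimeter = 10.106

loops=1 perimeter=10.106


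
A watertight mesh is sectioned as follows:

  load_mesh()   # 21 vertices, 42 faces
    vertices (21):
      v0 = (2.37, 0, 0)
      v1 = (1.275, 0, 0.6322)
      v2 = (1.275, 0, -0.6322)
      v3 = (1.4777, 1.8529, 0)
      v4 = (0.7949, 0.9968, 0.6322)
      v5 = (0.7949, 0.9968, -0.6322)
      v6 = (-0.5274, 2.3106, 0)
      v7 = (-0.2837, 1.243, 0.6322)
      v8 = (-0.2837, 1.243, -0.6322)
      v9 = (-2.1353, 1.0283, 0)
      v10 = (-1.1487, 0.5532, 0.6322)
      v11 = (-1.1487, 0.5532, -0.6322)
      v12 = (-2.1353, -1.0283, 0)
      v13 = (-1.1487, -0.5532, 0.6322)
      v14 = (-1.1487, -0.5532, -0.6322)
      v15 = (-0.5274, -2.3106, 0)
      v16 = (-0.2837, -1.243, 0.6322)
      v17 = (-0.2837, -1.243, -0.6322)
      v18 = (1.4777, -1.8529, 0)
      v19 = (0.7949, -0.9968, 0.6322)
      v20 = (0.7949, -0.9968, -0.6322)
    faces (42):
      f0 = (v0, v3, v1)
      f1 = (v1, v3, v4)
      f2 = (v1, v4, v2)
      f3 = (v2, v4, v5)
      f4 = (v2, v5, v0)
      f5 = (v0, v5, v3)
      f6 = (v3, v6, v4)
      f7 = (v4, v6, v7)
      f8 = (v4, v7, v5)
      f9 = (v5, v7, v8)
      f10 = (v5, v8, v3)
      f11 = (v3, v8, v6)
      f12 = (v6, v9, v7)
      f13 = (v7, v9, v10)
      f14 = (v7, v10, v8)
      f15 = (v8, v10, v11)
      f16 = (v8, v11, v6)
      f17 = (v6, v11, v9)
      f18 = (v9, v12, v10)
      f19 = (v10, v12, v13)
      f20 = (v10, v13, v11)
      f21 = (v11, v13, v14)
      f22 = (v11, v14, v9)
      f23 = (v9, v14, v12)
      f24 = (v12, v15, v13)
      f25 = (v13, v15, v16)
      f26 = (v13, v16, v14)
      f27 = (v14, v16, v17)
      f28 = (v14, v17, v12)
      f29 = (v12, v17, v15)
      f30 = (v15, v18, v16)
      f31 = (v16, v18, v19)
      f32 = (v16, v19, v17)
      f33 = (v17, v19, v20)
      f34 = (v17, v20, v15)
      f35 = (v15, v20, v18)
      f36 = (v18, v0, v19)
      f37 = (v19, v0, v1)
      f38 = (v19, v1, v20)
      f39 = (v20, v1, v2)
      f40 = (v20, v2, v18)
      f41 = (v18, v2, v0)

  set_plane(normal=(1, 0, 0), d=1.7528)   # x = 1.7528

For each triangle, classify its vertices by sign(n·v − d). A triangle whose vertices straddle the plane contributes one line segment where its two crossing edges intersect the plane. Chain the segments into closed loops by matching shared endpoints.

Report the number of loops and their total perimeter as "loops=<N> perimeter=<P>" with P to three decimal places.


loops=1 perimeter=5.321

Straddling triangles (6 of 42):
  (v0,v3,v1) [+--] → (1.7528, 1.28164, 0)–(1.7528, 0, 0.356341)  len=1.3303
  (v2,v5,v0) [--+] → (1.7528, 0.390594, -0.247726)–(1.7528, 0, -0.356341)  len=0.4054
  (v0,v5,v3) [+--] → (1.7528, 0.390594, -0.247726)–(1.7528, 1.28164, 0)  len=0.9248
  (v18,v0,v19) [-+-] → (1.7528, -1.28164, 0)–(1.7528, -0.390594, 0.247726)  len=0.9248
  (v19,v0,v1) [-+-] → (1.7528, -0.390594, 0.247726)–(1.7528, 0, 0.356341)  len=0.4054
  (v18,v2,v0) [--+] → (1.7528, 0, -0.356341)–(1.7528, -1.28164, 0)  len=1.3303

Chained into 1 loop(s):
  loop 1: 6 segments, perimeter = 5.3210
Total perimeter = 5.321
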